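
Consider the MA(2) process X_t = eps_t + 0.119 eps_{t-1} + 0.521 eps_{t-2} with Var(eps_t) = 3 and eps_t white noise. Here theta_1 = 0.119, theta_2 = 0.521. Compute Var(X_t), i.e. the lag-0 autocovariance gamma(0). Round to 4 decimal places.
\gamma(0) = 3.8568

For an MA(q) process X_t = eps_t + sum_i theta_i eps_{t-i} with
Var(eps_t) = sigma^2, the variance is
  gamma(0) = sigma^2 * (1 + sum_i theta_i^2).
  sum_i theta_i^2 = (0.119)^2 + (0.521)^2 = 0.014161 + 0.271441 = 0.285602.
  gamma(0) = 3 * (1 + 0.285602) = 3 * 1.285602 = 3.856806, which rounds to 3.8568.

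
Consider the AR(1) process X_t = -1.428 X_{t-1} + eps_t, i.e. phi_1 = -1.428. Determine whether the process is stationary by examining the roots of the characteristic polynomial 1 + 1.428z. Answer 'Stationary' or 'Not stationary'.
\text{Not stationary}

The AR(p) characteristic polynomial is P(z) = 1 + 1.428z.
Stationarity requires all roots to lie outside the unit circle, i.e. |z| > 1 for every root.
This is linear in z: 1 + (1.428) z = 0  =>  z = -1/(1.428) = -0.70028,  |z| = 0.70028.
Moduli of all roots: 0.7003.
All moduli strictly greater than 1? No.
Verdict: Not stationary.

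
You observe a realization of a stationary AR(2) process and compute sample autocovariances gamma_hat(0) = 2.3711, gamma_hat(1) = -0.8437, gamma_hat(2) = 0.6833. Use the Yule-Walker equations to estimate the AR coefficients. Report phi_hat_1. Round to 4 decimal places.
\hat\phi_{1} = -0.2900

The Yule-Walker equations for an AR(p) process read, in matrix form,
  Gamma_p phi = r_p,   with   (Gamma_p)_{ij} = gamma(|i - j|),
                       (r_p)_i = gamma(i),   i,j = 1..p.
Substitute the sample gammas (Toeplitz matrix and right-hand side of size 2):
  Gamma_p = [[2.3711, -0.8437], [-0.8437, 2.3711]]
  r_p     = [-0.8437, 0.6833]
Written out:
  2.3711 phi_1 - 0.8437 phi_2 = -0.8437
  -0.8437 phi_1 + 2.3711 phi_2 = 0.6833
Solve by Cramer's rule:
  det = gamma(0)^2 - gamma(1)^2 = (2.3711)^2 - (-0.8437)^2 = 5.62211521 - 0.71182969 = 4.91028552
  phi_hat_1 = [gamma(1) gamma(0) - gamma(1) gamma(2)] / det = [(-0.8437)(2.3711) - (-0.8437)(0.6833)] / 4.91028552 = -1.42399686 / 4.91028552 = -0.29
  phi_hat_2 = [gamma(0) gamma(2) - gamma(1)^2] / det = [(2.3711)(0.6833) - (-0.8437)^2] / 4.91028552 = 0.90834294 / 4.91028552 = 0.185
So phi_hat = [-0.2900, 0.1850].
Therefore phi_hat_1 = -0.2900.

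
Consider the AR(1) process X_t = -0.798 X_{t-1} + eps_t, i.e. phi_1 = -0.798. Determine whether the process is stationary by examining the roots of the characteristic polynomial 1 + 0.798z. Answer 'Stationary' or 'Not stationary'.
\text{Stationary}

The AR(p) characteristic polynomial is P(z) = 1 + 0.798z.
Stationarity requires all roots to lie outside the unit circle, i.e. |z| > 1 for every root.
This is linear in z: 1 + (0.798) z = 0  =>  z = -1/(0.798) = -1.253133,  |z| = 1.253133.
Moduli of all roots: 1.2531.
All moduli strictly greater than 1? Yes.
Verdict: Stationary.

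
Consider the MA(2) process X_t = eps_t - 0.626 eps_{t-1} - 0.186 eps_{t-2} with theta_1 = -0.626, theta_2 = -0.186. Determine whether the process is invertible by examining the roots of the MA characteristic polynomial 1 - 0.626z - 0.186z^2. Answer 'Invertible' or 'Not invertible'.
\text{Invertible}

The MA(q) characteristic polynomial is P(z) = 1 - 0.626z - 0.186z^2.
Invertibility requires all roots to lie outside the unit circle, i.e. |z| > 1 for every root.
Set 1 + (-0.626) z + (-0.186) z^2 = 0, i.e. a z^2 + b z + c = 0 with a = -0.186, b = -0.626, c = 1.
Discriminant D = b^2 - 4ac = (-0.626)^2 - 4*(-0.186)*1 = 0.391876 - (-0.744) = 1.135876.
D >= 0, so the roots are real: z = (-b +/- sqrt(D)) / (2a) = (0.626 +/- 1.065775) / (-0.372).
  z_1 = (0.626 + 1.065775) / (-0.372) = -4.5478,   |z_1| = 4.5478.
  z_2 = (0.626 - 1.065775) / (-0.372) = 1.1822,   |z_2| = 1.1822.
Moduli of all roots: 4.5478, 1.1822.
All moduli strictly greater than 1? Yes.
Verdict: Invertible.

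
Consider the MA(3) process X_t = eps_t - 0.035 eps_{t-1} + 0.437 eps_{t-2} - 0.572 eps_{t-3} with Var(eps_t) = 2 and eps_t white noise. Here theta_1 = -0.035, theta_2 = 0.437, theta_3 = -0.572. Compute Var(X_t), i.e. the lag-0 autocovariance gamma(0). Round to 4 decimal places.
\gamma(0) = 3.0388

For an MA(q) process X_t = eps_t + sum_i theta_i eps_{t-i} with
Var(eps_t) = sigma^2, the variance is
  gamma(0) = sigma^2 * (1 + sum_i theta_i^2).
  sum_i theta_i^2 = (-0.035)^2 + (0.437)^2 + (-0.572)^2 = 0.001225 + 0.190969 + 0.327184 = 0.519378.
  gamma(0) = 2 * (1 + 0.519378) = 2 * 1.519378 = 3.038756, which rounds to 3.0388.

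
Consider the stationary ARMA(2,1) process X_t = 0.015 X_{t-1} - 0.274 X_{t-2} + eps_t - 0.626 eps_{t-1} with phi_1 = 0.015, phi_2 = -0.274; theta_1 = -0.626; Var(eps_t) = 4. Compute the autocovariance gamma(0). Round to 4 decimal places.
\gamma(0) = 5.9565

Multiply the model equation by X_{t-k} and take expectations. With theta_0 = psi_0 = 1 and psi_j the MA(infinity) weights, this gives
  gamma(k) - sum_i phi_i gamma(k-i) = c_k,
  c_k = sigma^2 * sum_{j=k..q} theta_j psi_{j-k}   (c_k = 0 for k > q),
using gamma(-m) = gamma(m).
psi-weights needed (psi_j = theta_j + sum_i phi_i psi_{j-i}):
  psi_1 = theta_1 + phi_1 = -0.626 + (0.015) = -0.611
Right-hand sides:
  c_0 = sigma^2 (1 + theta_1 psi_1) = 4 * (1 + (-0.626)(-0.611)) = 4 * 1.382486 = 5.529944
  c_1 = sigma^2 theta_1 = 4 * (-0.626) = -2.504
  c_2 = 0
Equations for k = 0, 1, 2 (AR order 2, c_2 = 0):
  (E0) gamma(0) = phi_1 gamma(1) + phi_2 gamma(2) + c_0
  (E1) gamma(1) = phi_1 gamma(0) + phi_2 gamma(1) + c_1
  (E2) gamma(2) = phi_1 gamma(1) + phi_2 gamma(0)
From (E1): gamma(1) = A gamma(0) + B with
  A = phi_1 / (1 - phi_2) = 0.015 / 1.274 = 0.011774,   B = c_1 / (1 - phi_2) = -2.504 / 1.274 = -1.965463.
Insert (E2) into (E0): gamma(0) (1 - phi_2^2) = phi_1 (1 + phi_2) gamma(1) + c_0.
  phi_1 (1 + phi_2) = (0.015)(0.726) = 0.01089,   1 - phi_2^2 = 0.924924.
Replace gamma(1) by A gamma(0) + B and collect gamma(0):
  gamma(0) [0.924924 - (0.01089)(0.011774)] = (0.01089)(-1.965463) + 5.529944
  gamma(0) * 0.924796 = 5.50854
  gamma(0) = 5.50854 / 0.924796 = 5.956494.
Therefore gamma(0) = 5.9565 (to 4 decimal places).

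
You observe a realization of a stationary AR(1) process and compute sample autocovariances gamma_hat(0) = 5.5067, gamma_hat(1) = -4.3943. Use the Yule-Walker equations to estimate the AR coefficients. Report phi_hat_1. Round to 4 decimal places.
\hat\phi_{1} = -0.7980

The Yule-Walker equations for an AR(p) process read, in matrix form,
  Gamma_p phi = r_p,   with   (Gamma_p)_{ij} = gamma(|i - j|),
                       (r_p)_i = gamma(i),   i,j = 1..p.
Substitute the sample gammas (Toeplitz matrix and right-hand side of size 1):
  Gamma_p = [[5.5067]]
  r_p     = [-4.3943]
With p = 1 this is the single equation gamma(0) phi_1 = gamma(1):
  phi_hat_1 = gamma(1) / gamma(0) = -4.3943 / 5.5067 = -0.7980.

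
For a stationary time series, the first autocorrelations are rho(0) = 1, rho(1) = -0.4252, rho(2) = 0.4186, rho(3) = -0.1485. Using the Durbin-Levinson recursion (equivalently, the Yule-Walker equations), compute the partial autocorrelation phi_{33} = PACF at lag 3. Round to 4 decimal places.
\phi_{33} = 0.1350

The PACF at lag k is phi_{kk}, the last component of the solution
to the Yule-Walker system G_k phi = r_k where
  (G_k)_{ij} = rho(|i - j|), (r_k)_i = rho(i), i,j = 1..k.
Equivalently, Durbin-Levinson gives phi_{kk} iteratively:
  phi_{11} = rho(1)
  phi_{kk} = [rho(k) - sum_{j=1..k-1} phi_{k-1,j} rho(k-j)]
            / [1 - sum_{j=1..k-1} phi_{k-1,j} rho(j)],
  phi_{k,j} = phi_{k-1,j} - phi_{kk} phi_{k-1,k-j},  j = 1..k-1.
Step k = 1:
  phi_11 = rho(1) = -0.4252.
Step k = 2:
  phi_22 = [rho(2) - phi_11 rho(1)] / [1 - phi_11 rho(1)] = [0.4186 - (-0.4252)(-0.4252)] / [1 - (-0.4252)(-0.4252)]
         = 0.23780496 / 0.81920496 = 0.290288.
  Update: phi_21 = phi_11 - phi_22 phi_11 = -0.4252 - (0.290288)(-0.4252) = -0.30177.
Step k = 3:
  phi_33 = [rho(3) - phi_21 rho(2) - phi_22 rho(1)] / [1 - phi_21 rho(1) - phi_22 rho(2)]
    numerator   = -0.1485 - (-0.30177)(0.4186) - (0.290288)(-0.4252) = 0.10125106
    denominator = 1 - (-0.30177)(-0.4252) - (0.290288)(0.4186) = 0.75017315
  phi_33 = 0.10125106 / 0.75017315 = 0.135.
Therefore phi_{33} = 0.1350.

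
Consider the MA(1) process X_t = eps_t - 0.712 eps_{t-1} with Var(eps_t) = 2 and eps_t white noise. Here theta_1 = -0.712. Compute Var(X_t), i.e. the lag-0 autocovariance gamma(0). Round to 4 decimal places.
\gamma(0) = 3.0139

For an MA(q) process X_t = eps_t + sum_i theta_i eps_{t-i} with
Var(eps_t) = sigma^2, the variance is
  gamma(0) = sigma^2 * (1 + sum_i theta_i^2).
  sum_i theta_i^2 = (-0.712)^2 = 0.506944.
  gamma(0) = 2 * (1 + 0.506944) = 2 * 1.506944 = 3.013888, which rounds to 3.0139.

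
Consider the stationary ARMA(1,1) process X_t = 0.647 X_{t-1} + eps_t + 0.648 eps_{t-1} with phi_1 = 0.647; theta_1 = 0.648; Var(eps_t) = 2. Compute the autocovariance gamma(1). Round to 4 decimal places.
\gamma(1) = 6.3225

Multiply the model equation by X_{t-k} and take expectations. With theta_0 = psi_0 = 1 and psi_j the MA(infinity) weights, this gives
  gamma(k) - sum_i phi_i gamma(k-i) = c_k,
  c_k = sigma^2 * sum_{j=k..q} theta_j psi_{j-k}   (c_k = 0 for k > q),
using gamma(-m) = gamma(m).
psi-weights needed (psi_j = theta_j + sum_i phi_i psi_{j-i}):
  psi_1 = theta_1 + phi_1 = 0.648 + (0.647) = 1.295
Right-hand sides:
  c_0 = sigma^2 (1 + theta_1 psi_1) = 2 * (1 + (0.648)(1.295)) = 2 * 1.83916 = 3.67832
  c_1 = sigma^2 theta_1 = 2 * (0.648) = 1.296
  c_2 = 0
Equations for k = 0 and k = 1 (AR order 1):
  gamma(0) = phi_1 gamma(1) + c_0
  gamma(1) = phi_1 gamma(0) + c_1
Substituting the second into the first: gamma(0) (1 - phi_1^2) = c_0 + phi_1 c_1, so
  gamma(0) = (c_0 + phi_1 c_1) / (1 - phi_1^2) = (3.67832 + (0.647)(1.296)) / (1 - (0.647)^2) = 4.516832 / 0.581391 = 7.769009.
  gamma(1) = phi_1 gamma(0) + c_1 = (0.647)(7.769009) + (1.296) = 6.322549.
Therefore gamma(1) = 6.3225 (to 4 decimal places).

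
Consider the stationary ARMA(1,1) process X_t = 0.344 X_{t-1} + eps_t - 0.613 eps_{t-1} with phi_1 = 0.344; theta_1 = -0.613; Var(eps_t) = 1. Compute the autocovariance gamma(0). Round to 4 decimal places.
\gamma(0) = 1.0821

Multiply the model equation by X_{t-k} and take expectations. With theta_0 = psi_0 = 1 and psi_j the MA(infinity) weights, this gives
  gamma(k) - sum_i phi_i gamma(k-i) = c_k,
  c_k = sigma^2 * sum_{j=k..q} theta_j psi_{j-k}   (c_k = 0 for k > q),
using gamma(-m) = gamma(m).
psi-weights needed (psi_j = theta_j + sum_i phi_i psi_{j-i}):
  psi_1 = theta_1 + phi_1 = -0.613 + (0.344) = -0.269
Right-hand sides:
  c_0 = sigma^2 (1 + theta_1 psi_1) = 1 * (1 + (-0.613)(-0.269)) = 1 * 1.164897 = 1.164897
  c_1 = sigma^2 theta_1 = 1 * (-0.613) = -0.613
  c_2 = 0
Equations for k = 0 and k = 1 (AR order 1):
  gamma(0) = phi_1 gamma(1) + c_0
  gamma(1) = phi_1 gamma(0) + c_1
Substituting the second into the first: gamma(0) (1 - phi_1^2) = c_0 + phi_1 c_1, so
  gamma(0) = (c_0 + phi_1 c_1) / (1 - phi_1^2) = (1.164897 + (0.344)(-0.613)) / (1 - (0.344)^2) = 0.954025 / 0.881664 = 1.082073.
Therefore gamma(0) = 1.0821 (to 4 decimal places).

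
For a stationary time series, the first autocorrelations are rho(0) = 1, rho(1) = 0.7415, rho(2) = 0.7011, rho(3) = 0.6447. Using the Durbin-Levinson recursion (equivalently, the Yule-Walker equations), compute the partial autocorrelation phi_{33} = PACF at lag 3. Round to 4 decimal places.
\phi_{33} = 0.1261

The PACF at lag k is phi_{kk}, the last component of the solution
to the Yule-Walker system G_k phi = r_k where
  (G_k)_{ij} = rho(|i - j|), (r_k)_i = rho(i), i,j = 1..k.
Equivalently, Durbin-Levinson gives phi_{kk} iteratively:
  phi_{11} = rho(1)
  phi_{kk} = [rho(k) - sum_{j=1..k-1} phi_{k-1,j} rho(k-j)]
            / [1 - sum_{j=1..k-1} phi_{k-1,j} rho(j)],
  phi_{k,j} = phi_{k-1,j} - phi_{kk} phi_{k-1,k-j},  j = 1..k-1.
Step k = 1:
  phi_11 = rho(1) = 0.7415.
Step k = 2:
  phi_22 = [rho(2) - phi_11 rho(1)] / [1 - phi_11 rho(1)] = [0.7011 - (0.7415)(0.7415)] / [1 - (0.7415)(0.7415)]
         = 0.15127775 / 0.45017775 = 0.33604.
  Update: phi_21 = phi_11 - phi_22 phi_11 = 0.7415 - (0.33604)(0.7415) = 0.492326.
Step k = 3:
  phi_33 = [rho(3) - phi_21 rho(2) - phi_22 rho(1)] / [1 - phi_21 rho(1) - phi_22 rho(2)]
    numerator   = 0.6447 - (0.492326)(0.7011) - (0.33604)(0.7415) = 0.05035633
    denominator = 1 - (0.492326)(0.7415) - (0.33604)(0.7011) = 0.39934237
  phi_33 = 0.05035633 / 0.39934237 = 0.1261.
Therefore phi_{33} = 0.1261.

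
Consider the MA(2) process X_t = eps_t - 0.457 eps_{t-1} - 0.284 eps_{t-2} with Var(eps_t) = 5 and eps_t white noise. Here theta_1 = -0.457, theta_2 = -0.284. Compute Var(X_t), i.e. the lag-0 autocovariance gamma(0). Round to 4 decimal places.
\gamma(0) = 6.4475

For an MA(q) process X_t = eps_t + sum_i theta_i eps_{t-i} with
Var(eps_t) = sigma^2, the variance is
  gamma(0) = sigma^2 * (1 + sum_i theta_i^2).
  sum_i theta_i^2 = (-0.457)^2 + (-0.284)^2 = 0.208849 + 0.080656 = 0.289505.
  gamma(0) = 5 * (1 + 0.289505) = 5 * 1.289505 = 6.447525, which rounds to 6.4475.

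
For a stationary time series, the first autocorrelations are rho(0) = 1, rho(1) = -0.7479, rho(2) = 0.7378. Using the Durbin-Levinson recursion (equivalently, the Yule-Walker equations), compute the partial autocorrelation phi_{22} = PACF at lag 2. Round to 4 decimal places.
\phi_{22} = 0.4050

The PACF at lag k is phi_{kk}, the last component of the solution
to the Yule-Walker system G_k phi = r_k where
  (G_k)_{ij} = rho(|i - j|), (r_k)_i = rho(i), i,j = 1..k.
Equivalently, Durbin-Levinson gives phi_{kk} iteratively:
  phi_{11} = rho(1)
  phi_{kk} = [rho(k) - sum_{j=1..k-1} phi_{k-1,j} rho(k-j)]
            / [1 - sum_{j=1..k-1} phi_{k-1,j} rho(j)],
  phi_{k,j} = phi_{k-1,j} - phi_{kk} phi_{k-1,k-j},  j = 1..k-1.
Step k = 1:
  phi_11 = rho(1) = -0.7479.
Step k = 2:
  phi_22 = [rho(2) - phi_11 rho(1)] / [1 - phi_11 rho(1)] = [0.7378 - (-0.7479)(-0.7479)] / [1 - (-0.7479)(-0.7479)]
         = 0.17844559 / 0.44064559 = 0.405.
Therefore phi_{22} = 0.4050.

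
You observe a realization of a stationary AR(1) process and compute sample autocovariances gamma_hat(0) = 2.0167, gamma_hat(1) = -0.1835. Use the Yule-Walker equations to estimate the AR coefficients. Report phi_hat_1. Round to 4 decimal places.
\hat\phi_{1} = -0.0910

The Yule-Walker equations for an AR(p) process read, in matrix form,
  Gamma_p phi = r_p,   with   (Gamma_p)_{ij} = gamma(|i - j|),
                       (r_p)_i = gamma(i),   i,j = 1..p.
Substitute the sample gammas (Toeplitz matrix and right-hand side of size 1):
  Gamma_p = [[2.0167]]
  r_p     = [-0.1835]
With p = 1 this is the single equation gamma(0) phi_1 = gamma(1):
  phi_hat_1 = gamma(1) / gamma(0) = -0.1835 / 2.0167 = -0.0910.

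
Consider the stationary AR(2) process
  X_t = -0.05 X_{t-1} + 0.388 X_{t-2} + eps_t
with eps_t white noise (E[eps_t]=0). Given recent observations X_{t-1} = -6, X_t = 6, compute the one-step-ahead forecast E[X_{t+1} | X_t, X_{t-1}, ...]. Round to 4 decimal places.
E[X_{t+1} \mid \mathcal F_t] = -2.6280

For an AR(p) model X_t = c + sum_i phi_i X_{t-i} + eps_t, the
one-step-ahead conditional mean is
  E[X_{t+1} | X_t, ...] = c + sum_i phi_i X_{t+1-i}.
Substitute known values:
  E[X_{t+1} | ...] = (-0.05) * (6) + (0.388) * (-6)
                   = -2.6280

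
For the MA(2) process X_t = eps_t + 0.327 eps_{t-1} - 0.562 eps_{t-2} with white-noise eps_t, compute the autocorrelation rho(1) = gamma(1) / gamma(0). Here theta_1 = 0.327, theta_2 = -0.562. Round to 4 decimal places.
\rho(1) = 0.1007

For an MA(q) process with theta_0 = 1, the autocovariance is
  gamma(k) = sigma^2 * sum_{i=0..q-k} theta_i * theta_{i+k},
and rho(k) = gamma(k) / gamma(0). Sigma^2 cancels.
  numerator   = (1)*(0.327) + (0.327)*(-0.562) = 0.143226.
  denominator = (1)^2 + (0.327)^2 + (-0.562)^2 = 1.422773.
  rho(1) = 0.143226 / 1.422773 = 0.1007.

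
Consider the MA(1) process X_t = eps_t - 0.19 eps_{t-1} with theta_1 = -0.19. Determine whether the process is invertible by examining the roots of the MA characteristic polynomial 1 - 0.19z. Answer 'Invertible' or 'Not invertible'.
\text{Invertible}

The MA(q) characteristic polynomial is P(z) = 1 - 0.19z.
Invertibility requires all roots to lie outside the unit circle, i.e. |z| > 1 for every root.
This is linear in z: 1 + (-0.19) z = 0  =>  z = -1/(-0.19) = 5.263158,  |z| = 5.263158.
Moduli of all roots: 5.2632.
All moduli strictly greater than 1? Yes.
Verdict: Invertible.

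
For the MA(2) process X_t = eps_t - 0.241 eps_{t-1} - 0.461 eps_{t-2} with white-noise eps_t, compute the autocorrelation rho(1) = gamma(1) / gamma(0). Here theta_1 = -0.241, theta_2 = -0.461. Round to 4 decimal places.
\rho(1) = -0.1022

For an MA(q) process with theta_0 = 1, the autocovariance is
  gamma(k) = sigma^2 * sum_{i=0..q-k} theta_i * theta_{i+k},
and rho(k) = gamma(k) / gamma(0). Sigma^2 cancels.
  numerator   = (1)*(-0.241) + (-0.241)*(-0.461) = -0.129899.
  denominator = (1)^2 + (-0.241)^2 + (-0.461)^2 = 1.270602.
  rho(1) = -0.129899 / 1.270602 = -0.1022.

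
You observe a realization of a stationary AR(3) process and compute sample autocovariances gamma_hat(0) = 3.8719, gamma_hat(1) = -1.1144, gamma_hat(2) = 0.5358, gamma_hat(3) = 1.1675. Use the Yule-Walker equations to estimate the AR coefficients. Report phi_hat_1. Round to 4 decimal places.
\hat\phi_{1} = -0.2940

The Yule-Walker equations for an AR(p) process read, in matrix form,
  Gamma_p phi = r_p,   with   (Gamma_p)_{ij} = gamma(|i - j|),
                       (r_p)_i = gamma(i),   i,j = 1..p.
Substitute the sample gammas (Toeplitz matrix and right-hand side of size 3):
  Gamma_p = [[3.8719, -1.1144, 0.5358], [-1.1144, 3.8719, -1.1144], [0.5358, -1.1144, 3.8719]]
  r_p     = [-1.1144, 0.5358, 1.1675]
Written out (R1..R3):
  (R1) 3.8719 phi_1 - 1.1144 phi_2 + 0.5358 phi_3 = -1.1144
  (R2) -1.1144 phi_1 + 3.8719 phi_2 - 1.1144 phi_3 = 0.5358
  (R3) 0.5358 phi_1 - 1.1144 phi_2 + 3.8719 phi_3 = 1.1675
Gaussian elimination:
  R2 <- R2 - (-1.1144/3.8719) R1 = R2 - (-0.287817) R1:  3.551156 phi_2 - 0.960187 phi_3 = 0.215056
  R3 <- R3 - (0.5358/3.8719) R1 = R3 - (0.138382) R1:  -0.960187 phi_2 + 3.797755 phi_3 = 1.321713
  R3 <- R3 - (-0.960187/3.551156) R2 = R3 - (-0.270387) R2:  3.538133 phi_3 = 1.379861
Back-substitution:
  phi_hat_3 = 1.379861 / 3.538133 = 0.389997
  phi_hat_2 = (0.215056 - (-0.960187)(0.389997)) / 3.551156 = 0.16601
  phi_hat_1 = (-1.1144 - (-1.1144)(0.16601) - (0.5358)(0.389997)) / 3.8719 = -0.294005
So phi_hat = [-0.2940, 0.1660, 0.3900].
Therefore phi_hat_1 = -0.2940.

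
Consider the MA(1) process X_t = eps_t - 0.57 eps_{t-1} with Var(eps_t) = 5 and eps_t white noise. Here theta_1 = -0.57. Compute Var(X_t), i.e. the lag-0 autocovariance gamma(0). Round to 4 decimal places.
\gamma(0) = 6.6245

For an MA(q) process X_t = eps_t + sum_i theta_i eps_{t-i} with
Var(eps_t) = sigma^2, the variance is
  gamma(0) = sigma^2 * (1 + sum_i theta_i^2).
  sum_i theta_i^2 = (-0.57)^2 = 0.3249.
  gamma(0) = 5 * (1 + 0.3249) = 5 * 1.3249 = 6.6245.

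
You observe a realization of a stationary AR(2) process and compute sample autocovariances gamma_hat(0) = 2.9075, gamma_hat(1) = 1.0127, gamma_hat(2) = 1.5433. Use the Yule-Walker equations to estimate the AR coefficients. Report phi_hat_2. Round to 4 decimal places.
\hat\phi_{2} = 0.4660

The Yule-Walker equations for an AR(p) process read, in matrix form,
  Gamma_p phi = r_p,   with   (Gamma_p)_{ij} = gamma(|i - j|),
                       (r_p)_i = gamma(i),   i,j = 1..p.
Substitute the sample gammas (Toeplitz matrix and right-hand side of size 2):
  Gamma_p = [[2.9075, 1.0127], [1.0127, 2.9075]]
  r_p     = [1.0127, 1.5433]
Written out:
  2.9075 phi_1 + 1.0127 phi_2 = 1.0127
  1.0127 phi_1 + 2.9075 phi_2 = 1.5433
Solve by Cramer's rule:
  det = gamma(0)^2 - gamma(1)^2 = (2.9075)^2 - (1.0127)^2 = 8.45355625 - 1.02556129 = 7.42799496
  phi_hat_1 = [gamma(1) gamma(0) - gamma(1) gamma(2)] / det = [(1.0127)(2.9075) - (1.0127)(1.5433)] / 7.42799496 = 1.38152534 / 7.42799496 = 0.186
  phi_hat_2 = [gamma(0) gamma(2) - gamma(1)^2] / det = [(2.9075)(1.5433) - (1.0127)^2] / 7.42799496 = 3.46158346 / 7.42799496 = 0.466
So phi_hat = [0.1860, 0.4660].
Therefore phi_hat_2 = 0.4660.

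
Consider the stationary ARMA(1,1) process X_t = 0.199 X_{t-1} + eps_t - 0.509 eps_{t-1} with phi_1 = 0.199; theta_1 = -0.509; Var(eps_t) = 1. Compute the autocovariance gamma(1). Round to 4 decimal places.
\gamma(1) = -0.2901

Multiply the model equation by X_{t-k} and take expectations. With theta_0 = psi_0 = 1 and psi_j the MA(infinity) weights, this gives
  gamma(k) - sum_i phi_i gamma(k-i) = c_k,
  c_k = sigma^2 * sum_{j=k..q} theta_j psi_{j-k}   (c_k = 0 for k > q),
using gamma(-m) = gamma(m).
psi-weights needed (psi_j = theta_j + sum_i phi_i psi_{j-i}):
  psi_1 = theta_1 + phi_1 = -0.509 + (0.199) = -0.31
Right-hand sides:
  c_0 = sigma^2 (1 + theta_1 psi_1) = 1 * (1 + (-0.509)(-0.31)) = 1 * 1.15779 = 1.15779
  c_1 = sigma^2 theta_1 = 1 * (-0.509) = -0.509
  c_2 = 0
Equations for k = 0 and k = 1 (AR order 1):
  gamma(0) = phi_1 gamma(1) + c_0
  gamma(1) = phi_1 gamma(0) + c_1
Substituting the second into the first: gamma(0) (1 - phi_1^2) = c_0 + phi_1 c_1, so
  gamma(0) = (c_0 + phi_1 c_1) / (1 - phi_1^2) = (1.15779 + (0.199)(-0.509)) / (1 - (0.199)^2) = 1.056499 / 0.960399 = 1.100063.
  gamma(1) = phi_1 gamma(0) + c_1 = (0.199)(1.100063) + (-0.509) = -0.290088.
Therefore gamma(1) = -0.2901 (to 4 decimal places).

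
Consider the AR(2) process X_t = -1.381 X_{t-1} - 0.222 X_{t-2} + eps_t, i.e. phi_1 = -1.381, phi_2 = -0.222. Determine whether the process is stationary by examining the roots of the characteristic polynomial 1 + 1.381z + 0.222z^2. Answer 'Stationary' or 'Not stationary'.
\text{Not stationary}

The AR(p) characteristic polynomial is P(z) = 1 + 1.381z + 0.222z^2.
Stationarity requires all roots to lie outside the unit circle, i.e. |z| > 1 for every root.
Set 1 + (1.381) z + (0.222) z^2 = 0, i.e. a z^2 + b z + c = 0 with a = 0.222, b = 1.381, c = 1.
Discriminant D = b^2 - 4ac = (1.381)^2 - 4*(0.222)*1 = 1.907161 - (0.888) = 1.019161.
D >= 0, so the roots are real: z = (-b +/- sqrt(D)) / (2a) = (-1.381 +/- 1.009535) / (0.444).
  z_1 = (-1.381 + 1.009535) / (0.444) = -0.8366,   |z_1| = 0.8366.
  z_2 = (-1.381 - 1.009535) / (0.444) = -5.3841,   |z_2| = 5.3841.
Moduli of all roots: 0.8366, 5.3841.
All moduli strictly greater than 1? No.
Verdict: Not stationary.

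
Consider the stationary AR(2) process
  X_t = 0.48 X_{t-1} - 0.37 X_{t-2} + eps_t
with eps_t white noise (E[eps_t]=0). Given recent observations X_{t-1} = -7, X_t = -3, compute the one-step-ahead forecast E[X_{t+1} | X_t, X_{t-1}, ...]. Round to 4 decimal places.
E[X_{t+1} \mid \mathcal F_t] = 1.1500

For an AR(p) model X_t = c + sum_i phi_i X_{t-i} + eps_t, the
one-step-ahead conditional mean is
  E[X_{t+1} | X_t, ...] = c + sum_i phi_i X_{t+1-i}.
Substitute known values:
  E[X_{t+1} | ...] = (0.48) * (-3) + (-0.37) * (-7)
                   = 1.1500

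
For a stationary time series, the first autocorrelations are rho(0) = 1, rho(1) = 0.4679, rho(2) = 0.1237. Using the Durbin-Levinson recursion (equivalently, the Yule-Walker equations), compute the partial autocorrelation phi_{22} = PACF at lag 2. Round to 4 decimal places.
\phi_{22} = -0.1219

The PACF at lag k is phi_{kk}, the last component of the solution
to the Yule-Walker system G_k phi = r_k where
  (G_k)_{ij} = rho(|i - j|), (r_k)_i = rho(i), i,j = 1..k.
Equivalently, Durbin-Levinson gives phi_{kk} iteratively:
  phi_{11} = rho(1)
  phi_{kk} = [rho(k) - sum_{j=1..k-1} phi_{k-1,j} rho(k-j)]
            / [1 - sum_{j=1..k-1} phi_{k-1,j} rho(j)],
  phi_{k,j} = phi_{k-1,j} - phi_{kk} phi_{k-1,k-j},  j = 1..k-1.
Step k = 1:
  phi_11 = rho(1) = 0.4679.
Step k = 2:
  phi_22 = [rho(2) - phi_11 rho(1)] / [1 - phi_11 rho(1)] = [0.1237 - (0.4679)(0.4679)] / [1 - (0.4679)(0.4679)]
         = -0.09523041 / 0.78106959 = -0.1219.
Therefore phi_{22} = -0.1219.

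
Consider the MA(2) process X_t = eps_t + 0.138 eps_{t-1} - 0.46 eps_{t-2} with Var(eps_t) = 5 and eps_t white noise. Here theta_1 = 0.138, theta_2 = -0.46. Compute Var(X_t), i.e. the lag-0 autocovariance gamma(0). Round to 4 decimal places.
\gamma(0) = 6.1532

For an MA(q) process X_t = eps_t + sum_i theta_i eps_{t-i} with
Var(eps_t) = sigma^2, the variance is
  gamma(0) = sigma^2 * (1 + sum_i theta_i^2).
  sum_i theta_i^2 = (0.138)^2 + (-0.46)^2 = 0.019044 + 0.2116 = 0.230644.
  gamma(0) = 5 * (1 + 0.230644) = 5 * 1.230644 = 6.15322, which rounds to 6.1532.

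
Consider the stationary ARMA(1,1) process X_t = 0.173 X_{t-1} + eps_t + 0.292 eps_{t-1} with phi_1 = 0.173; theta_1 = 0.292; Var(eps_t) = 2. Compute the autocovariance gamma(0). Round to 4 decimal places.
\gamma(0) = 2.4458

Multiply the model equation by X_{t-k} and take expectations. With theta_0 = psi_0 = 1 and psi_j the MA(infinity) weights, this gives
  gamma(k) - sum_i phi_i gamma(k-i) = c_k,
  c_k = sigma^2 * sum_{j=k..q} theta_j psi_{j-k}   (c_k = 0 for k > q),
using gamma(-m) = gamma(m).
psi-weights needed (psi_j = theta_j + sum_i phi_i psi_{j-i}):
  psi_1 = theta_1 + phi_1 = 0.292 + (0.173) = 0.465
Right-hand sides:
  c_0 = sigma^2 (1 + theta_1 psi_1) = 2 * (1 + (0.292)(0.465)) = 2 * 1.13578 = 2.27156
  c_1 = sigma^2 theta_1 = 2 * (0.292) = 0.584
  c_2 = 0
Equations for k = 0 and k = 1 (AR order 1):
  gamma(0) = phi_1 gamma(1) + c_0
  gamma(1) = phi_1 gamma(0) + c_1
Substituting the second into the first: gamma(0) (1 - phi_1^2) = c_0 + phi_1 c_1, so
  gamma(0) = (c_0 + phi_1 c_1) / (1 - phi_1^2) = (2.27156 + (0.173)(0.584)) / (1 - (0.173)^2) = 2.372592 / 0.970071 = 2.445792.
Therefore gamma(0) = 2.4458 (to 4 decimal places).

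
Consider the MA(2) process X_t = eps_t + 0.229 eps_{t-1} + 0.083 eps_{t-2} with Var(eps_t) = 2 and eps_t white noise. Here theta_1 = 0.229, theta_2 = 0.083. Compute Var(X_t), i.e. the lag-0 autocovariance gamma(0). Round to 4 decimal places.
\gamma(0) = 2.1187

For an MA(q) process X_t = eps_t + sum_i theta_i eps_{t-i} with
Var(eps_t) = sigma^2, the variance is
  gamma(0) = sigma^2 * (1 + sum_i theta_i^2).
  sum_i theta_i^2 = (0.229)^2 + (0.083)^2 = 0.052441 + 0.006889 = 0.05933.
  gamma(0) = 2 * (1 + 0.05933) = 2 * 1.05933 = 2.11866, which rounds to 2.1187.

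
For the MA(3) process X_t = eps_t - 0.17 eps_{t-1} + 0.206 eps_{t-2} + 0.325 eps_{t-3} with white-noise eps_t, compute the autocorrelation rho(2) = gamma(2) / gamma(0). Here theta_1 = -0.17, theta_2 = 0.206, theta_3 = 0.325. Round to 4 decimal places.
\rho(2) = 0.1281

For an MA(q) process with theta_0 = 1, the autocovariance is
  gamma(k) = sigma^2 * sum_{i=0..q-k} theta_i * theta_{i+k},
and rho(k) = gamma(k) / gamma(0). Sigma^2 cancels.
  numerator   = (1)*(0.206) + (-0.17)*(0.325) = 0.15075.
  denominator = (1)^2 + (-0.17)^2 + (0.206)^2 + (0.325)^2 = 1.176961.
  rho(2) = 0.15075 / 1.176961 = 0.1281.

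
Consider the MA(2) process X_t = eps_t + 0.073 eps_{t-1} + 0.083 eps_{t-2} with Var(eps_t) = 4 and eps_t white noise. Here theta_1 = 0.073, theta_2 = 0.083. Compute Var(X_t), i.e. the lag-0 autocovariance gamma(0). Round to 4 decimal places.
\gamma(0) = 4.0489

For an MA(q) process X_t = eps_t + sum_i theta_i eps_{t-i} with
Var(eps_t) = sigma^2, the variance is
  gamma(0) = sigma^2 * (1 + sum_i theta_i^2).
  sum_i theta_i^2 = (0.073)^2 + (0.083)^2 = 0.005329 + 0.006889 = 0.012218.
  gamma(0) = 4 * (1 + 0.012218) = 4 * 1.012218 = 4.048872, which rounds to 4.0489.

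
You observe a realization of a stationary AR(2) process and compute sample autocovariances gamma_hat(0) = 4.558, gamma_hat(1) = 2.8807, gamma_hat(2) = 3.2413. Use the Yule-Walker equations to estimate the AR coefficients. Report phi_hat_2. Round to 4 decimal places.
\hat\phi_{2} = 0.5190

The Yule-Walker equations for an AR(p) process read, in matrix form,
  Gamma_p phi = r_p,   with   (Gamma_p)_{ij} = gamma(|i - j|),
                       (r_p)_i = gamma(i),   i,j = 1..p.
Substitute the sample gammas (Toeplitz matrix and right-hand side of size 2):
  Gamma_p = [[4.558, 2.8807], [2.8807, 4.558]]
  r_p     = [2.8807, 3.2413]
Written out:
  4.558 phi_1 + 2.8807 phi_2 = 2.8807
  2.8807 phi_1 + 4.558 phi_2 = 3.2413
Solve by Cramer's rule:
  det = gamma(0)^2 - gamma(1)^2 = (4.558)^2 - (2.8807)^2 = 20.775364 - 8.29843249 = 12.47693151
  phi_hat_1 = [gamma(1) gamma(0) - gamma(1) gamma(2)] / det = [(2.8807)(4.558) - (2.8807)(3.2413)] / 12.47693151 = 3.79301769 / 12.47693151 = 0.304
  phi_hat_2 = [gamma(0) gamma(2) - gamma(1)^2] / det = [(4.558)(3.2413) - (2.8807)^2] / 12.47693151 = 6.47541291 / 12.47693151 = 0.519
So phi_hat = [0.3040, 0.5190].
Therefore phi_hat_2 = 0.5190.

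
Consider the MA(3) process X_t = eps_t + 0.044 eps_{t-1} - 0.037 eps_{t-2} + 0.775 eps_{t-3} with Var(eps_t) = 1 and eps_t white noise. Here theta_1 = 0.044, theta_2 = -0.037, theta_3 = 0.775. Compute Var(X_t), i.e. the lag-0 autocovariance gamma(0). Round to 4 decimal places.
\gamma(0) = 1.6039

For an MA(q) process X_t = eps_t + sum_i theta_i eps_{t-i} with
Var(eps_t) = sigma^2, the variance is
  gamma(0) = sigma^2 * (1 + sum_i theta_i^2).
  sum_i theta_i^2 = (0.044)^2 + (-0.037)^2 + (0.775)^2 = 0.001936 + 0.001369 + 0.600625 = 0.60393.
  gamma(0) = 1 * (1 + 0.60393) = 1 * 1.60393 = 1.60393, which rounds to 1.6039.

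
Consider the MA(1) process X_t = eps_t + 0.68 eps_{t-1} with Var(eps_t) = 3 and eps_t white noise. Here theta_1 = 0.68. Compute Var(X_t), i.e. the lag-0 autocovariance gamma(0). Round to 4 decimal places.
\gamma(0) = 4.3872

For an MA(q) process X_t = eps_t + sum_i theta_i eps_{t-i} with
Var(eps_t) = sigma^2, the variance is
  gamma(0) = sigma^2 * (1 + sum_i theta_i^2).
  sum_i theta_i^2 = (0.68)^2 = 0.4624.
  gamma(0) = 3 * (1 + 0.4624) = 3 * 1.4624 = 4.3872.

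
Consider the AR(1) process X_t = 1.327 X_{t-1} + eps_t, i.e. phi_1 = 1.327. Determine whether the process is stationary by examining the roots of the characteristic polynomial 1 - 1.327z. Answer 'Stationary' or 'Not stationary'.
\text{Not stationary}

The AR(p) characteristic polynomial is P(z) = 1 - 1.327z.
Stationarity requires all roots to lie outside the unit circle, i.e. |z| > 1 for every root.
This is linear in z: 1 + (-1.327) z = 0  =>  z = -1/(-1.327) = 0.75358,  |z| = 0.75358.
Moduli of all roots: 0.7536.
All moduli strictly greater than 1? No.
Verdict: Not stationary.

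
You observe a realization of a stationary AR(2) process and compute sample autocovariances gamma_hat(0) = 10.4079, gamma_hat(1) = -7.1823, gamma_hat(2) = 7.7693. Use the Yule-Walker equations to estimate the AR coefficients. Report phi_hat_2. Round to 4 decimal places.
\hat\phi_{2} = 0.5160

The Yule-Walker equations for an AR(p) process read, in matrix form,
  Gamma_p phi = r_p,   with   (Gamma_p)_{ij} = gamma(|i - j|),
                       (r_p)_i = gamma(i),   i,j = 1..p.
Substitute the sample gammas (Toeplitz matrix and right-hand side of size 2):
  Gamma_p = [[10.4079, -7.1823], [-7.1823, 10.4079]]
  r_p     = [-7.1823, 7.7693]
Written out:
  10.4079 phi_1 - 7.1823 phi_2 = -7.1823
  -7.1823 phi_1 + 10.4079 phi_2 = 7.7693
Solve by Cramer's rule:
  det = gamma(0)^2 - gamma(1)^2 = (10.4079)^2 - (-7.1823)^2 = 108.32438241 - 51.58543329 = 56.73894912
  phi_hat_1 = [gamma(1) gamma(0) - gamma(1) gamma(2)] / det = [(-7.1823)(10.4079) - (-7.1823)(7.7693)] / 56.73894912 = -18.95121678 / 56.73894912 = -0.334
  phi_hat_2 = [gamma(0) gamma(2) - gamma(1)^2] / det = [(10.4079)(7.7693) - (-7.1823)^2] / 56.73894912 = 29.27666418 / 56.73894912 = 0.516
So phi_hat = [-0.3340, 0.5160].
Therefore phi_hat_2 = 0.5160.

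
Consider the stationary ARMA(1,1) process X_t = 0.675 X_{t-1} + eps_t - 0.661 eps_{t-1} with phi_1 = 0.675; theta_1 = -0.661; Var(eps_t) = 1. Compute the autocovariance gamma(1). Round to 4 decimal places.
\gamma(1) = 0.0142

Multiply the model equation by X_{t-k} and take expectations. With theta_0 = psi_0 = 1 and psi_j the MA(infinity) weights, this gives
  gamma(k) - sum_i phi_i gamma(k-i) = c_k,
  c_k = sigma^2 * sum_{j=k..q} theta_j psi_{j-k}   (c_k = 0 for k > q),
using gamma(-m) = gamma(m).
psi-weights needed (psi_j = theta_j + sum_i phi_i psi_{j-i}):
  psi_1 = theta_1 + phi_1 = -0.661 + (0.675) = 0.014
Right-hand sides:
  c_0 = sigma^2 (1 + theta_1 psi_1) = 1 * (1 + (-0.661)(0.014)) = 1 * 0.990746 = 0.990746
  c_1 = sigma^2 theta_1 = 1 * (-0.661) = -0.661
  c_2 = 0
Equations for k = 0 and k = 1 (AR order 1):
  gamma(0) = phi_1 gamma(1) + c_0
  gamma(1) = phi_1 gamma(0) + c_1
Substituting the second into the first: gamma(0) (1 - phi_1^2) = c_0 + phi_1 c_1, so
  gamma(0) = (c_0 + phi_1 c_1) / (1 - phi_1^2) = (0.990746 + (0.675)(-0.661)) / (1 - (0.675)^2) = 0.544571 / 0.544375 = 1.00036.
  gamma(1) = phi_1 gamma(0) + c_1 = (0.675)(1.00036) + (-0.661) = 0.014243.
Therefore gamma(1) = 0.0142 (to 4 decimal places).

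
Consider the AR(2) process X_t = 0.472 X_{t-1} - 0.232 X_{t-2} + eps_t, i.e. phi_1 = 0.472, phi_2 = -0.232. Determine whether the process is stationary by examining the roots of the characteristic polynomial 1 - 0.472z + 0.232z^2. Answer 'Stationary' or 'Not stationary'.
\text{Stationary}

The AR(p) characteristic polynomial is P(z) = 1 - 0.472z + 0.232z^2.
Stationarity requires all roots to lie outside the unit circle, i.e. |z| > 1 for every root.
Set 1 + (-0.472) z + (0.232) z^2 = 0, i.e. a z^2 + b z + c = 0 with a = 0.232, b = -0.472, c = 1.
Discriminant D = b^2 - 4ac = (-0.472)^2 - 4*(0.232)*1 = 0.222784 - (0.928) = -0.705216.
D < 0, so the roots are the complex-conjugate pair z = (-b +/- i sqrt(-D)) / (2a) = 1.0172 +/- 1.8099i.
For a conjugate pair |z|^2 = z * conj(z) = (product of roots) = c/a = 1/(0.232) = 4.310345, so |z| = sqrt(4.310345) = 2.0761 for both roots.
Moduli of all roots: 2.0761, 2.0761.
All moduli strictly greater than 1? Yes.
Verdict: Stationary.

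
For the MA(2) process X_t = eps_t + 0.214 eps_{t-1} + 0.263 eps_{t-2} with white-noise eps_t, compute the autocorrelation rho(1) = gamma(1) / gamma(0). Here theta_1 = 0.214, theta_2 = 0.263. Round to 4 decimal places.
\rho(1) = 0.2424

For an MA(q) process with theta_0 = 1, the autocovariance is
  gamma(k) = sigma^2 * sum_{i=0..q-k} theta_i * theta_{i+k},
and rho(k) = gamma(k) / gamma(0). Sigma^2 cancels.
  numerator   = (1)*(0.214) + (0.214)*(0.263) = 0.270282.
  denominator = (1)^2 + (0.214)^2 + (0.263)^2 = 1.114965.
  rho(1) = 0.270282 / 1.114965 = 0.2424.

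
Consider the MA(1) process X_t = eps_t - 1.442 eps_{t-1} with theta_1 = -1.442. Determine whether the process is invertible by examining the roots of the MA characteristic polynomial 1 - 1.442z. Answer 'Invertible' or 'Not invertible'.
\text{Not invertible}

The MA(q) characteristic polynomial is P(z) = 1 - 1.442z.
Invertibility requires all roots to lie outside the unit circle, i.e. |z| > 1 for every root.
This is linear in z: 1 + (-1.442) z = 0  =>  z = -1/(-1.442) = 0.693481,  |z| = 0.693481.
Moduli of all roots: 0.6935.
All moduli strictly greater than 1? No.
Verdict: Not invertible.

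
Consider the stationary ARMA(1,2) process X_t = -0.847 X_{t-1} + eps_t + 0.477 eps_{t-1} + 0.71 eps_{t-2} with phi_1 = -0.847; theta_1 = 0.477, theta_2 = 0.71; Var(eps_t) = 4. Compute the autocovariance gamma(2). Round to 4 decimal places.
\gamma(2) = 16.0118

Multiply the model equation by X_{t-k} and take expectations. With theta_0 = psi_0 = 1 and psi_j the MA(infinity) weights, this gives
  gamma(k) - sum_i phi_i gamma(k-i) = c_k,
  c_k = sigma^2 * sum_{j=k..q} theta_j psi_{j-k}   (c_k = 0 for k > q),
using gamma(-m) = gamma(m).
psi-weights needed (psi_j = theta_j + sum_i phi_i psi_{j-i}):
  psi_1 = theta_1 + phi_1 = 0.477 + (-0.847) = -0.37
  psi_2 = theta_2 + phi_1 psi_1 = 0.71 + (-0.847)(-0.37) = 1.02339
Right-hand sides:
  c_0 = sigma^2 (1 + theta_1 psi_1 + theta_2 psi_2) = 4 * (1 + (0.477)(-0.37) + (0.71)(1.02339)) = 4 * 1.550117 = 6.200468
  c_1 = sigma^2 (theta_1 + theta_2 psi_1) = 4 * (0.477 + (0.71)(-0.37)) = 0.8572
  c_2 = sigma^2 theta_2 = 4 * (0.71) = 2.84
Equations for k = 0 and k = 1 (AR order 1):
  gamma(0) = phi_1 gamma(1) + c_0
  gamma(1) = phi_1 gamma(0) + c_1
Substituting the second into the first: gamma(0) (1 - phi_1^2) = c_0 + phi_1 c_1, so
  gamma(0) = (c_0 + phi_1 c_1) / (1 - phi_1^2) = (6.200468 + (-0.847)(0.8572)) / (1 - (-0.847)^2) = 5.474419 / 0.282591 = 19.372235.
  gamma(1) = phi_1 gamma(0) + c_1 = (-0.847)(19.372235) + (0.8572) = -15.551083.
For k = 2: gamma(2) = phi_1 gamma(1) + c_2
  = (-0.847)(-15.551083) + (2.84) = 16.011767.
Therefore gamma(2) = 16.0118 (to 4 decimal places).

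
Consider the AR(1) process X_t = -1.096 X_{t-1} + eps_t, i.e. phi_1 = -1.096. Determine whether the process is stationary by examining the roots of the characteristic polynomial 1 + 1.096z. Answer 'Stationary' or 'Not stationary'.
\text{Not stationary}

The AR(p) characteristic polynomial is P(z) = 1 + 1.096z.
Stationarity requires all roots to lie outside the unit circle, i.e. |z| > 1 for every root.
This is linear in z: 1 + (1.096) z = 0  =>  z = -1/(1.096) = -0.912409,  |z| = 0.912409.
Moduli of all roots: 0.9124.
All moduli strictly greater than 1? No.
Verdict: Not stationary.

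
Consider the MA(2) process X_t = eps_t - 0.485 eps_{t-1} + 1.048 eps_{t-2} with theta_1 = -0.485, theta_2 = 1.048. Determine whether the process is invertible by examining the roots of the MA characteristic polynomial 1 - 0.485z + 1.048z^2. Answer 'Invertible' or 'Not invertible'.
\text{Not invertible}

The MA(q) characteristic polynomial is P(z) = 1 - 0.485z + 1.048z^2.
Invertibility requires all roots to lie outside the unit circle, i.e. |z| > 1 for every root.
Set 1 + (-0.485) z + (1.048) z^2 = 0, i.e. a z^2 + b z + c = 0 with a = 1.048, b = -0.485, c = 1.
Discriminant D = b^2 - 4ac = (-0.485)^2 - 4*(1.048)*1 = 0.235225 - (4.192) = -3.956775.
D < 0, so the roots are the complex-conjugate pair z = (-b +/- i sqrt(-D)) / (2a) = 0.2314 +/- 0.949i.
For a conjugate pair |z|^2 = z * conj(z) = (product of roots) = c/a = 1/(1.048) = 0.954198, so |z| = sqrt(0.954198) = 0.9768 for both roots.
Moduli of all roots: 0.9768, 0.9768.
All moduli strictly greater than 1? No.
Verdict: Not invertible.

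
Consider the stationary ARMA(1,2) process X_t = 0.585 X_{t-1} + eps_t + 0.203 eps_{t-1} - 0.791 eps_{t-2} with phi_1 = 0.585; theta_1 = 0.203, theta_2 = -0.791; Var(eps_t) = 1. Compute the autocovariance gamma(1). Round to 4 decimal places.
\gamma(1) = 0.6248

Multiply the model equation by X_{t-k} and take expectations. With theta_0 = psi_0 = 1 and psi_j the MA(infinity) weights, this gives
  gamma(k) - sum_i phi_i gamma(k-i) = c_k,
  c_k = sigma^2 * sum_{j=k..q} theta_j psi_{j-k}   (c_k = 0 for k > q),
using gamma(-m) = gamma(m).
psi-weights needed (psi_j = theta_j + sum_i phi_i psi_{j-i}):
  psi_1 = theta_1 + phi_1 = 0.203 + (0.585) = 0.788
  psi_2 = theta_2 + phi_1 psi_1 = -0.791 + (0.585)(0.788) = -0.33002
Right-hand sides:
  c_0 = sigma^2 (1 + theta_1 psi_1 + theta_2 psi_2) = 1 * (1 + (0.203)(0.788) + (-0.791)(-0.33002)) = 1 * 1.42101 = 1.42101
  c_1 = sigma^2 (theta_1 + theta_2 psi_1) = 1 * (0.203 + (-0.791)(0.788)) = -0.420308
  c_2 = sigma^2 theta_2 = 1 * (-0.791) = -0.791
Equations for k = 0 and k = 1 (AR order 1):
  gamma(0) = phi_1 gamma(1) + c_0
  gamma(1) = phi_1 gamma(0) + c_1
Substituting the second into the first: gamma(0) (1 - phi_1^2) = c_0 + phi_1 c_1, so
  gamma(0) = (c_0 + phi_1 c_1) / (1 - phi_1^2) = (1.42101 + (0.585)(-0.420308)) / (1 - (0.585)^2) = 1.17513 / 0.657775 = 1.786522.
  gamma(1) = phi_1 gamma(0) + c_1 = (0.585)(1.786522) + (-0.420308) = 0.624807.
Therefore gamma(1) = 0.6248 (to 4 decimal places).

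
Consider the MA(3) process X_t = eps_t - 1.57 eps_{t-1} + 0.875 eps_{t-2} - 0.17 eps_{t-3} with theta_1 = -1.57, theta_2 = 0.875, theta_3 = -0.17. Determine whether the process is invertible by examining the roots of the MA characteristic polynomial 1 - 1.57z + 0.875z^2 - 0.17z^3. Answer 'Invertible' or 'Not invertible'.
\text{Invertible}

The MA(q) characteristic polynomial is P(z) = 1 - 1.57z + 0.875z^2 - 0.17z^3.
Invertibility requires all roots to lie outside the unit circle, i.e. |z| > 1 for every root.
Degree 3: look for a simple real root z0 first, then factor out (1 - z/z0) and solve the remaining quadratic.
Testing z0 = 2: P(2) = 1 + (-1.57)(2) + (0.875)(2)^2 + (-0.17)(2)^3
  = 1 + (-3.14) + (3.5) + (-1.36) = 0.  So z_0 = 2 is a root, |z_0| = 2.
Divide out the factor (1 - 0.5 z) = (1 - z/z0) (since 1/z0 = 0.5):
  P(z) = (1 - 0.5 z)(1 + (-1.07) z + (0.34) z^2)
  [check: z-coef -1.07 - (0.5) = -1.57; z^2-coef 0.34 - (0.5)(-1.07) = 0.875; z^3-coef -(0.5)(0.34) = -0.17.]
Remaining roots from the quadratic factor 1 + (-1.07) z + (0.34) z^2:
  Set 1 + (-1.07) z + (0.34) z^2 = 0, i.e. a z^2 + b z + c = 0 with a = 0.34, b = -1.07, c = 1.
  Discriminant D = b^2 - 4ac = (-1.07)^2 - 4*(0.34)*1 = 1.1449 - (1.36) = -0.2151.
  D < 0, so the roots are the complex-conjugate pair z = (-b +/- i sqrt(-D)) / (2a) = 1.5735 +/- 0.682i.
  For a conjugate pair |z|^2 = z * conj(z) = (product of roots) = c/a = 1/(0.34) = 2.941176, so |z| = sqrt(2.941176) = 1.715 for both roots.
Moduli of all roots: 2.0000, 1.7150, 1.7150.
All moduli strictly greater than 1? Yes.
Verdict: Invertible.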